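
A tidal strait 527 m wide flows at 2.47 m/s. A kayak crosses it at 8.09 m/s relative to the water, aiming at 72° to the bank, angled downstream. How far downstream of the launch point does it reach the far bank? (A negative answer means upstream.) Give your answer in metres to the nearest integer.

340 m

Perpendicular speed = 7.694 m/s; crossing time = 527 / 7.694 = 68.495 s.
Net downstream speed = 4.970 m/s.
Drift = 4.970 × 68.495 = 340.414 m (downstream).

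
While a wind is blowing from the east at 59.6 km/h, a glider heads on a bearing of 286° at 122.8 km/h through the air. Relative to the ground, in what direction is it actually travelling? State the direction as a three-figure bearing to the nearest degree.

281°

Taking east as x and north as y: velocity relative to the air = (-118.043, 33.848) km/h; the air relative to ground = (-59.600, 0.000) km/h.
Velocity relative to ground = (-118.043, 33.848) + (-59.600, 0.000) = (-177.643, 33.848) km/h.
Bearing = atan2(-177.64, 33.85) = 280.79° clockwise from north.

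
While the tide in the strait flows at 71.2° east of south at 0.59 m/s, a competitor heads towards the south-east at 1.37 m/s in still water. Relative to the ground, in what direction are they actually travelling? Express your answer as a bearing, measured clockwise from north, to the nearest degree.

127°

Taking east as x and north as y: velocity relative to the water = (0.969, -0.969) m/s; the water relative to ground = (0.559, -0.190) m/s.
Velocity relative to ground = (0.969, -0.969) + (0.559, -0.190) = (1.527, -1.159) m/s.
Bearing = atan2(1.53, -1.16) = 127.19° clockwise from north.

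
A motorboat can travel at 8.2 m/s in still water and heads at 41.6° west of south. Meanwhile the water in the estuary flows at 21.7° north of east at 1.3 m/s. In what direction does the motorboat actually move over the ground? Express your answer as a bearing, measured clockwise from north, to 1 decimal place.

Taking east as x and north as y: velocity relative to the water = (-5.444, -6.132) m/s; the water relative to ground = (1.208, 0.481) m/s.
Velocity relative to ground = (-5.444, -6.132) + (1.208, 0.481) = (-4.236, -5.651) m/s.
Bearing = atan2(-4.24, -5.65) = 216.86° clockwise from north.

216.9°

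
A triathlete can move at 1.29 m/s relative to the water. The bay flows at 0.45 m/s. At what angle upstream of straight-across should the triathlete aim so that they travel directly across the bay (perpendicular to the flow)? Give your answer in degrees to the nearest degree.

To cancel the current, the upstream component of the triathlete's velocity must equal the flow: 1.29 sin θ = 0.45.
sin θ = 0.45 / 1.29 = 0.3488.
θ = arcsin(0.3488) = 20.416°.

20°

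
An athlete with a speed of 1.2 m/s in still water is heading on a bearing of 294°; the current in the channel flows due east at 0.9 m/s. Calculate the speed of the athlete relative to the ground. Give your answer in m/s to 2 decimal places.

0.53 m/s

Taking east as x and north as y: velocity relative to the water = (-1.096, 0.488) m/s; the water relative to ground = (0.900, 0.000) m/s.
Velocity relative to ground = (-1.096, 0.488) + (0.900, 0.000) = (-0.196, 0.488) m/s.
Speed = |(-0.196, 0.488)| = 0.526 m/s.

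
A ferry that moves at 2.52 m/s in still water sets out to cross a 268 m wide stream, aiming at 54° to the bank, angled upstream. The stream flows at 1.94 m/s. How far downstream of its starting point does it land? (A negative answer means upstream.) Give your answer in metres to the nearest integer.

60 m

Perpendicular speed = 2.039 m/s; crossing time = 268 / 2.039 = 131.455 s.
Net downstream speed = 0.459 m/s.
Drift = 0.459 × 131.455 = 60.309 m (downstream).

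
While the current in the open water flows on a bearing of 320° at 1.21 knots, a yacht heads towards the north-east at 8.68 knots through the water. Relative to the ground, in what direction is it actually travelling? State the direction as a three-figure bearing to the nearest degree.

Taking east as x and north as y: velocity relative to the water = (6.138, 6.138) knots; the water relative to ground = (-0.778, 0.927) knots.
Velocity relative to ground = (6.138, 6.138) + (-0.778, 0.927) = (5.360, 7.065) knots.
Bearing = atan2(5.36, 7.06) = 37.19° clockwise from north.

037°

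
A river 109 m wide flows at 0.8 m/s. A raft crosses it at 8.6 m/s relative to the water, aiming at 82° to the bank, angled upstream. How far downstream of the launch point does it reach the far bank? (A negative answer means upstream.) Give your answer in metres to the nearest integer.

-5 m

Perpendicular speed = 8.516 m/s; crossing time = 109 / 8.516 = 12.799 s.
Net downstream speed = -0.397 m/s.
Drift = -0.397 × 12.799 = -5.080 m (upstream).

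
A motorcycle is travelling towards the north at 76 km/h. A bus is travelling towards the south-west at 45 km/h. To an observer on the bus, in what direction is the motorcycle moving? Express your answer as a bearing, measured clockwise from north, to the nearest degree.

016°

Taking east as x and north as y: motorcycle velocity = (0.000, 76.000) km/h; bus velocity = (-31.820, -31.820) km/h.
Velocity of motorcycle relative to bus = (0.000, 76.000) − (-31.820, -31.820) = (31.820, 107.820) km/h.
Bearing = atan2(31.82, 107.82) = 16.44° clockwise from north.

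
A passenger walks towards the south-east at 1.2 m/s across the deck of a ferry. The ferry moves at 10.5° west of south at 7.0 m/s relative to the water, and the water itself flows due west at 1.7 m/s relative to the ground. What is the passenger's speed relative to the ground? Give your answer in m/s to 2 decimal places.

In east/north components (m/s): passenger relative to ferry = (0.849, -0.849); ferry relative to water = (-1.276, -6.883); water relative to ground = (-1.700, 0.000).
Sum = (-2.127, -7.731) m/s.
Speed = |(-2.127, -7.731)| = 8.019 m/s.

8.02 m/s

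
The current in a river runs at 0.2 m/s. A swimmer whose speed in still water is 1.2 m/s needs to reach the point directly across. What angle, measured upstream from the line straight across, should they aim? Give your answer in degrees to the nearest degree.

To cancel the current, the upstream component of the swimmer's velocity must equal the flow: 1.2 sin θ = 0.2.
sin θ = 0.2 / 1.2 = 0.1667.
θ = arcsin(0.1667) = 9.594°.

10°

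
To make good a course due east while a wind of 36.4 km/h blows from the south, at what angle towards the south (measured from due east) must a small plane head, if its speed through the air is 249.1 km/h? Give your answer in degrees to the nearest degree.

8°

The wind pushes perpendicular to the desired track; the heading must have a component into the wind equal to 36.4 km/h: 249.1 sin θ = 36.4.
sin θ = 0.1461, so θ = 8.402°.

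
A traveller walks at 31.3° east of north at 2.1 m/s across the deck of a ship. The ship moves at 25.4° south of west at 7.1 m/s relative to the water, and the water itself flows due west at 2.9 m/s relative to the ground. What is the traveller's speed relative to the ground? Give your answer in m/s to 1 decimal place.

In east/north components (m/s): traveller relative to ship = (1.091, 1.794); ship relative to water = (-6.414, -3.045); water relative to ground = (-2.900, 0.000).
Sum = (-8.223, -1.251) m/s.
Speed = |(-8.223, -1.251)| = 8.317 m/s.

8.3 m/s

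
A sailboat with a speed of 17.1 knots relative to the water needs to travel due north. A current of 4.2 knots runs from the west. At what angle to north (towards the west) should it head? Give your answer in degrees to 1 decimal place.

The current pushes perpendicular to the desired track; the heading must have a component into the current equal to 4.2 knots: 17.1 sin θ = 4.2.
sin θ = 0.2456, so θ = 14.218°.

14.2°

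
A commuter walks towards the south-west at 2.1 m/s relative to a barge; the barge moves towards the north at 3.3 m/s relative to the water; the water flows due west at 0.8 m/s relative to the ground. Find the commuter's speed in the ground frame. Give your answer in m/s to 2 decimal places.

2.92 m/s

In east/north components (m/s): commuter relative to barge = (-1.485, -1.485); barge relative to water = (0.000, 3.300); water relative to ground = (-0.800, 0.000).
Sum = (-2.285, 1.815) m/s.
Speed = |(-2.285, 1.815)| = 2.918 m/s.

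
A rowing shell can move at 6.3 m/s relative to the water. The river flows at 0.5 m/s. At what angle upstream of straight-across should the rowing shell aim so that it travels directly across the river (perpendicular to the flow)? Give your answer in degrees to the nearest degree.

5°

To cancel the current, the upstream component of the rowing shell's velocity must equal the flow: 6.3 sin θ = 0.5.
sin θ = 0.5 / 6.3 = 0.0794.
θ = arcsin(0.0794) = 4.552°.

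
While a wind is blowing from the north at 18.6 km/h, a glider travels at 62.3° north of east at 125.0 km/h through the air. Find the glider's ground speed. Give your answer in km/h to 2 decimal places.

Taking east as x and north as y: velocity relative to the air = (58.105, 110.674) km/h; the air relative to ground = (0.000, -18.600) km/h.
Velocity relative to ground = (58.105, 110.674) + (0.000, -18.600) = (58.105, 92.074) km/h.
Speed = |(58.105, 92.074)| = 108.876 km/h.

108.88 km/h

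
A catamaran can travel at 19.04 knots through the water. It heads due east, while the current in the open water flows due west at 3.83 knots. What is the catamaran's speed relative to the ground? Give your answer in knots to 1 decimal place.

15.2 knots

Taking east as x and north as y: velocity relative to the water = (19.040, 0.000) knots; the water relative to ground = (-3.830, 0.000) knots.
Velocity relative to ground = (19.040, 0.000) + (-3.830, 0.000) = (15.210, 0.000) knots.
Speed = |(15.210, 0.000)| = 15.210 knots.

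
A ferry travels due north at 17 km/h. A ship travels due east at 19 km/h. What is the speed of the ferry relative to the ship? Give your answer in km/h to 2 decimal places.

Taking east as x and north as y: ferry velocity = (0.000, 17.000) km/h; ship velocity = (19.000, 0.000) km/h.
Velocity of ferry relative to ship = (0.000, 17.000) − (19.000, 0.000) = (-19.000, 17.000) km/h.
Magnitude = |(-19.000, 17.000)| = 25.495 km/h.

25.50 km/h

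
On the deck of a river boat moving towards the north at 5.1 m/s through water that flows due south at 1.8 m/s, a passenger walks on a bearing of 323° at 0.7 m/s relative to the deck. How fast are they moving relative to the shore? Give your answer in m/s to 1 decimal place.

3.9 m/s

In east/north components (m/s): passenger relative to river boat = (-0.421, 0.559); river boat relative to water = (0.000, 5.100); water relative to ground = (0.000, -1.800).
Sum = (-0.421, 3.859) m/s.
Speed = |(-0.421, 3.859)| = 3.882 m/s.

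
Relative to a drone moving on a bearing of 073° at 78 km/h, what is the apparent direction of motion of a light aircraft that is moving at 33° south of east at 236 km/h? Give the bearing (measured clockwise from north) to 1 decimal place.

140.8°

Taking east as x and north as y: light aircraft velocity = (197.926, -128.535) km/h; drone velocity = (74.592, 22.805) km/h.
Velocity of light aircraft relative to drone = (197.926, -128.535) − (74.592, 22.805) = (123.334, -151.340) km/h.
Bearing = atan2(123.33, -151.34) = 140.82° clockwise from north.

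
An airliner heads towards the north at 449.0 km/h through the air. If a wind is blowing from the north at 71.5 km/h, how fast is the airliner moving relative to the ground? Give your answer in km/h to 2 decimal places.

Taking east as x and north as y: velocity relative to the air = (0.000, 449.000) km/h; the air relative to ground = (0.000, -71.500) km/h.
Velocity relative to ground = (0.000, 449.000) + (0.000, -71.500) = (0.000, 377.500) km/h.
Speed = |(0.000, 377.500)| = 377.500 km/h.

377.50 km/h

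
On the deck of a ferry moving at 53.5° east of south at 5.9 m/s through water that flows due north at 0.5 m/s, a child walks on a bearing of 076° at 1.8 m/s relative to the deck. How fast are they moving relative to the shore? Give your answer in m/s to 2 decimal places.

6.98 m/s

In east/north components (m/s): child relative to ferry = (1.747, 0.435); ferry relative to water = (4.743, -3.509); water relative to ground = (0.000, 0.500).
Sum = (6.489, -2.574) m/s.
Speed = |(6.489, -2.574)| = 6.981 m/s.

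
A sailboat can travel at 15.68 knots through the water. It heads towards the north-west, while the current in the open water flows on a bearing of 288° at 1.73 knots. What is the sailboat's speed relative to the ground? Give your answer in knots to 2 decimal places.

17.24 knots

Taking east as x and north as y: velocity relative to the water = (-11.087, 11.087) knots; the water relative to ground = (-1.645, 0.535) knots.
Velocity relative to ground = (-11.087, 11.087) + (-1.645, 0.535) = (-12.733, 11.622) knots.
Speed = |(-12.733, 11.622)| = 17.239 knots.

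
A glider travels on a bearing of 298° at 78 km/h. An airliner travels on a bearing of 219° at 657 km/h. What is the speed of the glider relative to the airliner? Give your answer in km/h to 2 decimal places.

Taking east as x and north as y: glider velocity = (-68.870, 36.619) km/h; airliner velocity = (-413.463, -510.585) km/h.
Velocity of glider relative to airliner = (-68.870, 36.619) − (-413.463, -510.585) = (344.594, 547.204) km/h.
Magnitude = |(344.594, 547.204)| = 646.666 km/h.

646.67 km/h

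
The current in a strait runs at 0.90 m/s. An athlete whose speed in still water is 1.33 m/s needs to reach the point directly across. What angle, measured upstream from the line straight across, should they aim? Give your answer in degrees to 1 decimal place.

To cancel the current, the upstream component of the athlete's velocity must equal the flow: 1.33 sin θ = 0.90.
sin θ = 0.90 / 1.33 = 0.6767.
θ = arcsin(0.6767) = 42.586°.

42.6°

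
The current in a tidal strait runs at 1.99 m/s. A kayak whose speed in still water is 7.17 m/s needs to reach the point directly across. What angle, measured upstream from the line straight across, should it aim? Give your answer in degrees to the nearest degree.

To cancel the current, the upstream component of the kayak's velocity must equal the flow: 7.17 sin θ = 1.99.
sin θ = 1.99 / 7.17 = 0.2775.
θ = arcsin(0.2775) = 16.114°.

16°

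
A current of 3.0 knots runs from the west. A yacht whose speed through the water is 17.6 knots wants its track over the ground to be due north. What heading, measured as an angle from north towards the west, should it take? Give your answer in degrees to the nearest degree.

10°

The current pushes perpendicular to the desired track; the heading must have a component into the current equal to 3.0 knots: 17.6 sin θ = 3.0.
sin θ = 0.1705, so θ = 9.814°.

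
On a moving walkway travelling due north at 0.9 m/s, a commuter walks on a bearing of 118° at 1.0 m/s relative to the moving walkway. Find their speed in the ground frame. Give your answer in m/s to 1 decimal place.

Taking east as x and north as y: moving walkway velocity = (0.000, 0.900) m/s; commuter velocity relative to moving walkway = (0.883, -0.469) m/s.
Velocity relative to ground = (0.000, 0.900) + (0.883, -0.469) = (0.883, 0.431) m/s.
Speed = |(0.883, 0.431)| = 0.982 m/s.

1.0 m/s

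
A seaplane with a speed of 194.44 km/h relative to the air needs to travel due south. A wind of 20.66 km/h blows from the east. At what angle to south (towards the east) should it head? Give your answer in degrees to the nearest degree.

The wind pushes perpendicular to the desired track; the heading must have a component into the wind equal to 20.66 km/h: 194.44 sin θ = 20.66.
sin θ = 0.1063, so θ = 6.099°.

6°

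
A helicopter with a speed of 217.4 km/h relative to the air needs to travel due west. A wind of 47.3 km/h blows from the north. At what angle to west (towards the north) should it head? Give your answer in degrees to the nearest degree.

13°

The wind pushes perpendicular to the desired track; the heading must have a component into the wind equal to 47.3 km/h: 217.4 sin θ = 47.3.
sin θ = 0.2176, so θ = 12.566°.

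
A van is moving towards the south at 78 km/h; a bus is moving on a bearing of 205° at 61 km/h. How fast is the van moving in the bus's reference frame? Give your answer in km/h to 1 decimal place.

34.4 km/h

Taking east as x and north as y: van velocity = (0.000, -78.000) km/h; bus velocity = (-25.780, -55.285) km/h.
Velocity of van relative to bus = (0.000, -78.000) − (-25.780, -55.285) = (25.780, -22.715) km/h.
Magnitude = |(25.780, -22.715)| = 34.359 km/h.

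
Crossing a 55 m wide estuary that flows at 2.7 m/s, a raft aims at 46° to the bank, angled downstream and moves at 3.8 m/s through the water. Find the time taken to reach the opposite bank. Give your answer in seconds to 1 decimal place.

20.1 s

The component of the raft's velocity perpendicular to the bank is 3.8 × sin 46° = 2.733 m/s.
The current is parallel to the bank, so it does not affect the crossing time.
Time = 55 / 2.733 = 20.121 s.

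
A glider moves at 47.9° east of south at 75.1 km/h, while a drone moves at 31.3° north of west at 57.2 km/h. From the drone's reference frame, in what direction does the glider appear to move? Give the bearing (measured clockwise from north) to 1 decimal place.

127.4°

Taking east as x and north as y: glider velocity = (55.722, -50.349) km/h; drone velocity = (-48.875, 29.716) km/h.
Velocity of glider relative to drone = (55.722, -50.349) − (-48.875, 29.716) = (104.597, -80.066) km/h.
Bearing = atan2(104.60, -80.07) = 127.43° clockwise from north.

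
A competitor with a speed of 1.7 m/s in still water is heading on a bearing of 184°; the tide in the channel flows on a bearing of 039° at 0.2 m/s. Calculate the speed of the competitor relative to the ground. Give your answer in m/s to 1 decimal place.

Taking east as x and north as y: velocity relative to the water = (-0.119, -1.696) m/s; the water relative to ground = (0.126, 0.155) m/s.
Velocity relative to ground = (-0.119, -1.696) + (0.126, 0.155) = (0.007, -1.540) m/s.
Speed = |(0.007, -1.540)| = 1.540 m/s.

1.5 m/s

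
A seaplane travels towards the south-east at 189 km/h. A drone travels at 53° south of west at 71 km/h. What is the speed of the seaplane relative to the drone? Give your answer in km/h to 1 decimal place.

192.4 km/h

Taking east as x and north as y: seaplane velocity = (133.643, -133.643) km/h; drone velocity = (-42.729, -56.703) km/h.
Velocity of seaplane relative to drone = (133.643, -133.643) − (-42.729, -56.703) = (176.372, -76.940) km/h.
Magnitude = |(176.372, -76.940)| = 192.424 km/h.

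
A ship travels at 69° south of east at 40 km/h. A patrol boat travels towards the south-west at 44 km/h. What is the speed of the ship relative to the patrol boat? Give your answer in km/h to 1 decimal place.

Taking east as x and north as y: ship velocity = (14.335, -37.343) km/h; patrol boat velocity = (-31.113, -31.113) km/h.
Velocity of ship relative to patrol boat = (14.335, -37.343) − (-31.113, -31.113) = (45.447, -6.231) km/h.
Magnitude = |(45.447, -6.231)| = 45.873 km/h.

45.9 km/h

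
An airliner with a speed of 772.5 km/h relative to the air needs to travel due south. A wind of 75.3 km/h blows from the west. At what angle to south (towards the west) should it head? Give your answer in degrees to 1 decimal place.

The wind pushes perpendicular to the desired track; the heading must have a component into the wind equal to 75.3 km/h: 772.5 sin θ = 75.3.
sin θ = 0.0975, so θ = 5.594°.

5.6°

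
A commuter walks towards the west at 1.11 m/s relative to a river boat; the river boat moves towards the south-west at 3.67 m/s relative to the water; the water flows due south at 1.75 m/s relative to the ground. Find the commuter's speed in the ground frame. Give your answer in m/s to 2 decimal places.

5.71 m/s

In east/north components (m/s): commuter relative to river boat = (-1.110, 0.000); river boat relative to water = (-2.595, -2.595); water relative to ground = (0.000, -1.750).
Sum = (-3.705, -4.345) m/s.
Speed = |(-3.705, -4.345)| = 5.710 m/s.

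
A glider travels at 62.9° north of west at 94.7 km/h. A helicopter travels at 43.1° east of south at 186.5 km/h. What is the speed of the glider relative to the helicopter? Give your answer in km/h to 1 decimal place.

Taking east as x and north as y: glider velocity = (-43.140, 84.303) km/h; helicopter velocity = (127.431, -136.175) km/h.
Velocity of glider relative to helicopter = (-43.140, 84.303) − (127.431, -136.175) = (-170.571, 220.478) km/h.
Magnitude = |(-170.571, 220.478)| = 278.756 km/h.

278.8 km/h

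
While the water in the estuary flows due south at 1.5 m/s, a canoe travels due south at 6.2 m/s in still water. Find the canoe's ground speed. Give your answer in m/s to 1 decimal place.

Taking east as x and north as y: velocity relative to the water = (0.000, -6.200) m/s; the water relative to ground = (0.000, -1.500) m/s.
Velocity relative to ground = (0.000, -6.200) + (0.000, -1.500) = (0.000, -7.700) m/s.
Speed = |(0.000, -7.700)| = 7.700 m/s.

7.7 m/s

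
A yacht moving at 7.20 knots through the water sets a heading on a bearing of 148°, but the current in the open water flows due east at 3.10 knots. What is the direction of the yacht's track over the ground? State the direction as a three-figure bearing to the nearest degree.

Taking east as x and north as y: velocity relative to the water = (3.815, -6.106) knots; the water relative to ground = (3.100, 0.000) knots.
Velocity relative to ground = (3.815, -6.106) + (3.100, 0.000) = (6.915, -6.106) knots.
Bearing = atan2(6.92, -6.11) = 131.44° clockwise from north.

131°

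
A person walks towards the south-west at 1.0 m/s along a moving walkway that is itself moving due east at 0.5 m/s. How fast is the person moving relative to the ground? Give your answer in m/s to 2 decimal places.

0.74 m/s

Taking east as x and north as y: moving walkway velocity = (0.500, 0.000) m/s; person velocity relative to moving walkway = (-0.707, -0.707) m/s.
Velocity relative to ground = (0.500, 0.000) + (-0.707, -0.707) = (-0.207, -0.707) m/s.
Speed = |(-0.207, -0.707)| = 0.737 m/s.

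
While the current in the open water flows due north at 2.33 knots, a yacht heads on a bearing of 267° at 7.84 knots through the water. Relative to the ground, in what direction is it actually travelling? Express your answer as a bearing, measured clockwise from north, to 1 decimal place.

Taking east as x and north as y: velocity relative to the water = (-7.829, -0.410) knots; the water relative to ground = (0.000, 2.330) knots.
Velocity relative to ground = (-7.829, -0.410) + (0.000, 2.330) = (-7.829, 1.920) knots.
Bearing = atan2(-7.83, 1.92) = 283.78° clockwise from north.

283.8°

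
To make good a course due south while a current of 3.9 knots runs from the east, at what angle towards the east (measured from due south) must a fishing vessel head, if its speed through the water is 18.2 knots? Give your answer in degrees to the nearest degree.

The current pushes perpendicular to the desired track; the heading must have a component into the current equal to 3.9 knots: 18.2 sin θ = 3.9.
sin θ = 0.2143, so θ = 12.374°.

12°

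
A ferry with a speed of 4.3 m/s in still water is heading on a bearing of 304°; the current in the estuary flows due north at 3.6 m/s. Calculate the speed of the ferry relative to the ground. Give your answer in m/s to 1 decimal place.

Taking east as x and north as y: velocity relative to the water = (-3.565, 2.405) m/s; the water relative to ground = (0.000, 3.600) m/s.
Velocity relative to ground = (-3.565, 2.405) + (0.000, 3.600) = (-3.565, 6.005) m/s.
Speed = |(-3.565, 6.005)| = 6.983 m/s.

7.0 m/s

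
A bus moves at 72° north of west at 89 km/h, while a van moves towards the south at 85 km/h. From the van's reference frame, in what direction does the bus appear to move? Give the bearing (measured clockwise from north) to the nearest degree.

Taking east as x and north as y: bus velocity = (-27.503, 84.644) km/h; van velocity = (0.000, -85.000) km/h.
Velocity of bus relative to van = (-27.503, 84.644) − (0.000, -85.000) = (-27.503, 169.644) km/h.
Bearing = atan2(-27.50, 169.64) = 350.79° clockwise from north.

351°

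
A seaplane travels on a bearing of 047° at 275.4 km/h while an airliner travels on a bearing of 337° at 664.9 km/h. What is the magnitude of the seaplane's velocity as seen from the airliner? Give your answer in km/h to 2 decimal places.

Taking east as x and north as y: seaplane velocity = (201.415, 187.822) km/h; airliner velocity = (-259.797, 612.044) km/h.
Velocity of seaplane relative to airliner = (201.415, 187.822) − (-259.797, 612.044) = (461.212, -424.221) km/h.
Magnitude = |(461.212, -424.221)| = 626.642 km/h.

626.64 km/h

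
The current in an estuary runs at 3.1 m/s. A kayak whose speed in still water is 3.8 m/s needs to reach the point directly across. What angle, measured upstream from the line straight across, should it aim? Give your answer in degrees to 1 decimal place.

54.7°

To cancel the current, the upstream component of the kayak's velocity must equal the flow: 3.8 sin θ = 3.1.
sin θ = 3.1 / 3.8 = 0.8158.
θ = arcsin(0.8158) = 54.665°.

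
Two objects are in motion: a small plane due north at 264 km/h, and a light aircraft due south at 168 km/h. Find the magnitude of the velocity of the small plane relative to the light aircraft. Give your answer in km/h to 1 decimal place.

432.0 km/h

Taking east as x and north as y: small plane velocity = (0.000, 264.000) km/h; light aircraft velocity = (0.000, -168.000) km/h.
Velocity of small plane relative to light aircraft = (0.000, 264.000) − (0.000, -168.000) = (0.000, 432.000) km/h.
Magnitude = |(0.000, 432.000)| = 432.000 km/h.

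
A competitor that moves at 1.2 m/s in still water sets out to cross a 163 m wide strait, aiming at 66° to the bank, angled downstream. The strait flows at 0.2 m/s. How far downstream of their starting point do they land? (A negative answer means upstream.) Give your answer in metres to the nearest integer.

Perpendicular speed = 1.096 m/s; crossing time = 163 / 1.096 = 148.688 s.
Net downstream speed = 0.688 m/s.
Drift = 0.688 × 148.688 = 102.310 m (downstream).

102 m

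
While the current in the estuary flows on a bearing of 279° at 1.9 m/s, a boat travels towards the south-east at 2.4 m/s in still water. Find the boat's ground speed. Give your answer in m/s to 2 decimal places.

1.41 m/s

Taking east as x and north as y: velocity relative to the water = (1.697, -1.697) m/s; the water relative to ground = (-1.877, 0.297) m/s.
Velocity relative to ground = (1.697, -1.697) + (-1.877, 0.297) = (-0.180, -1.400) m/s.
Speed = |(-0.180, -1.400)| = 1.411 m/s.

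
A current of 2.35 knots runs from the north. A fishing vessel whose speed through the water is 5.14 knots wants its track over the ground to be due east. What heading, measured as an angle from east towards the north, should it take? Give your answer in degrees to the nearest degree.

The current pushes perpendicular to the desired track; the heading must have a component into the current equal to 2.35 knots: 5.14 sin θ = 2.35.
sin θ = 0.4572, so θ = 27.206°.

27°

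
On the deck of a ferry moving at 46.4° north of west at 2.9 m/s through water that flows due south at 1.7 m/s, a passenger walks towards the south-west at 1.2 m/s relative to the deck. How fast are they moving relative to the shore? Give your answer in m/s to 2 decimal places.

2.88 m/s

In east/north components (m/s): passenger relative to ferry = (-0.849, -0.849); ferry relative to water = (-2.000, 2.100); water relative to ground = (0.000, -1.700).
Sum = (-2.848, -0.448) m/s.
Speed = |(-2.848, -0.448)| = 2.884 m/s.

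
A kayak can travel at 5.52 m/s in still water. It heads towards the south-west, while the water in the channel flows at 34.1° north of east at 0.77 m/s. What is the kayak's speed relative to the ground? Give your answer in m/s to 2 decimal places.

Taking east as x and north as y: velocity relative to the water = (-3.903, -3.903) m/s; the water relative to ground = (0.638, 0.432) m/s.
Velocity relative to ground = (-3.903, -3.903) + (0.638, 0.432) = (-3.266, -3.472) m/s.
Speed = |(-3.266, -3.472)| = 4.766 m/s.

4.77 m/s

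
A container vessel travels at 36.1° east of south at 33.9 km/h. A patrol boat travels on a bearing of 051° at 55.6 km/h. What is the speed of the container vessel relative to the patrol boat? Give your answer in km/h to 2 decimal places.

Taking east as x and north as y: container vessel velocity = (19.974, -27.391) km/h; patrol boat velocity = (43.209, 34.990) km/h.
Velocity of container vessel relative to patrol boat = (19.974, -27.391) − (43.209, 34.990) = (-23.236, -62.381) km/h.
Magnitude = |(-23.236, -62.381)| = 66.568 km/h.

66.57 km/h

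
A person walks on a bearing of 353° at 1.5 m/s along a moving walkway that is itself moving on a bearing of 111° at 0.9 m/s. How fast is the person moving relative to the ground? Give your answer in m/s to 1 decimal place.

Taking east as x and north as y: moving walkway velocity = (0.840, -0.323) m/s; person velocity relative to moving walkway = (-0.183, 1.489) m/s.
Velocity relative to ground = (0.840, -0.323) + (-0.183, 1.489) = (0.657, 1.166) m/s.
Speed = |(0.657, 1.166)| = 1.339 m/s.

1.3 m/s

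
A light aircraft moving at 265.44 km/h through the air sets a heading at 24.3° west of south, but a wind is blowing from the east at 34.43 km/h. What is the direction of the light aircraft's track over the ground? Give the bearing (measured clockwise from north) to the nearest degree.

Taking east as x and north as y: velocity relative to the air = (-109.232, -241.923) km/h; the air relative to ground = (-34.430, 0.000) km/h.
Velocity relative to ground = (-109.232, -241.923) + (-34.430, 0.000) = (-143.662, -241.923) km/h.
Bearing = atan2(-143.66, -241.92) = 210.70° clockwise from north.

211°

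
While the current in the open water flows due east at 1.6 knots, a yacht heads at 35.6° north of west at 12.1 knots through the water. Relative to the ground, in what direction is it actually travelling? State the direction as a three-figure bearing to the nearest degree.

Taking east as x and north as y: velocity relative to the water = (-9.839, 7.044) knots; the water relative to ground = (1.600, 0.000) knots.
Velocity relative to ground = (-9.839, 7.044) + (1.600, 0.000) = (-8.239, 7.044) knots.
Bearing = atan2(-8.24, 7.04) = 310.53° clockwise from north.

311°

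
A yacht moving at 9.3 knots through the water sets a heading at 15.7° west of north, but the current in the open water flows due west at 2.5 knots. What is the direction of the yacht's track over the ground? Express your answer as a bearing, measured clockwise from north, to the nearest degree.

Taking east as x and north as y: velocity relative to the water = (-2.517, 8.953) knots; the water relative to ground = (-2.500, 0.000) knots.
Velocity relative to ground = (-2.517, 8.953) + (-2.500, 0.000) = (-5.017, 8.953) knots.
Bearing = atan2(-5.02, 8.95) = 330.74° clockwise from north.

331°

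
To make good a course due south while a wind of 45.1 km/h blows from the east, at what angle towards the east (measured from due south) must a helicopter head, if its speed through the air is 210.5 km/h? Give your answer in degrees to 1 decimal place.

12.4°

The wind pushes perpendicular to the desired track; the heading must have a component into the wind equal to 45.1 km/h: 210.5 sin θ = 45.1.
sin θ = 0.2143, so θ = 12.372°.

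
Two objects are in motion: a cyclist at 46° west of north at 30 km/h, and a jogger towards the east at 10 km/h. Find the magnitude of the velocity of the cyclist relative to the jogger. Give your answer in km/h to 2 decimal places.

37.84 km/h

Taking east as x and north as y: cyclist velocity = (-21.580, 20.840) km/h; jogger velocity = (10.000, 0.000) km/h.
Velocity of cyclist relative to jogger = (-21.580, 20.840) − (10.000, 0.000) = (-31.580, 20.840) km/h.
Magnitude = |(-31.580, 20.840)| = 37.837 km/h.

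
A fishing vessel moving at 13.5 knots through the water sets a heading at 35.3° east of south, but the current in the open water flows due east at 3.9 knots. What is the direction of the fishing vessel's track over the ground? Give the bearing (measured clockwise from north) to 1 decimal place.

Taking east as x and north as y: velocity relative to the water = (7.801, -11.018) knots; the water relative to ground = (3.900, 0.000) knots.
Velocity relative to ground = (7.801, -11.018) + (3.900, 0.000) = (11.701, -11.018) knots.
Bearing = atan2(11.70, -11.02) = 133.28° clockwise from north.

133.3°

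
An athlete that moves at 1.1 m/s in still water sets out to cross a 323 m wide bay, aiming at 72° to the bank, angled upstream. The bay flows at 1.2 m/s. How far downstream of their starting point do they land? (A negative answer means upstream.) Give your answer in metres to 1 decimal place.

265.5 m

Perpendicular speed = 1.046 m/s; crossing time = 323 / 1.046 = 308.748 s.
Net downstream speed = 0.860 m/s.
Drift = 0.860 × 308.748 = 265.548 m (downstream).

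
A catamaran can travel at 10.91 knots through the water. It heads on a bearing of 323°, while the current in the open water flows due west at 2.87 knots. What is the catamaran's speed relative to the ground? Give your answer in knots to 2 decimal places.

Taking east as x and north as y: velocity relative to the water = (-6.566, 8.713) knots; the water relative to ground = (-2.870, 0.000) knots.
Velocity relative to ground = (-6.566, 8.713) + (-2.870, 0.000) = (-9.436, 8.713) knots.
Speed = |(-9.436, 8.713)| = 12.843 knots.

12.84 knots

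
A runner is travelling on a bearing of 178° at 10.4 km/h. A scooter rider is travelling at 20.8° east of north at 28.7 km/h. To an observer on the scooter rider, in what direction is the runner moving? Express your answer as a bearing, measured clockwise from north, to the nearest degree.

Taking east as x and north as y: runner velocity = (0.363, -10.394) km/h; scooter rider velocity = (10.192, 26.829) km/h.
Velocity of runner relative to scooter rider = (0.363, -10.394) − (10.192, 26.829) = (-9.829, -37.223) km/h.
Bearing = atan2(-9.83, -37.22) = 194.79° clockwise from north.

195°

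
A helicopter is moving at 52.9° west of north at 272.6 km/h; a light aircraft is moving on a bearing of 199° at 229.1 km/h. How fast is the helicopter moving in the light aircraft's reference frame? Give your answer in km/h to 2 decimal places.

Taking east as x and north as y: helicopter velocity = (-217.421, 164.434) km/h; light aircraft velocity = (-74.588, -216.618) km/h.
Velocity of helicopter relative to light aircraft = (-217.421, 164.434) − (-74.588, -216.618) = (-142.834, 381.053) km/h.
Magnitude = |(-142.834, 381.053)| = 406.943 km/h.

406.94 km/h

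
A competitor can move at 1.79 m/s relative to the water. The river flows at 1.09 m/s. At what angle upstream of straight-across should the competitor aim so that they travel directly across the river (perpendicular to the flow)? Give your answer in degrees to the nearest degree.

To cancel the current, the upstream component of the competitor's velocity must equal the flow: 1.79 sin θ = 1.09.
sin θ = 1.09 / 1.79 = 0.6089.
θ = arcsin(0.6089) = 37.513°.

38°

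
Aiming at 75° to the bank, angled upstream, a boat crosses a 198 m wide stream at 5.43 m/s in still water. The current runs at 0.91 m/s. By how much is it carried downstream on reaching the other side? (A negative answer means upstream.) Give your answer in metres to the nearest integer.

-19 m

Perpendicular speed = 5.245 m/s; crossing time = 198 / 5.245 = 37.750 s.
Net downstream speed = -0.495 m/s.
Drift = -0.495 × 37.750 = -18.701 m (upstream).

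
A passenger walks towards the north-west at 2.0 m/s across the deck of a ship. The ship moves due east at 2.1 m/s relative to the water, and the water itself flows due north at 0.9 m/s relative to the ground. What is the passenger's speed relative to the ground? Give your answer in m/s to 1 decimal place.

2.4 m/s

In east/north components (m/s): passenger relative to ship = (-1.414, 1.414); ship relative to water = (2.100, 0.000); water relative to ground = (0.000, 0.900).
Sum = (0.686, 2.314) m/s.
Speed = |(0.686, 2.314)| = 2.414 m/s.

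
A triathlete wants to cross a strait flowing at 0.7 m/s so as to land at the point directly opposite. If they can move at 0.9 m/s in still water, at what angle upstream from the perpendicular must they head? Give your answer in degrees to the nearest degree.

To cancel the current, the upstream component of the triathlete's velocity must equal the flow: 0.9 sin θ = 0.7.
sin θ = 0.7 / 0.9 = 0.7778.
θ = arcsin(0.7778) = 51.058°.

51°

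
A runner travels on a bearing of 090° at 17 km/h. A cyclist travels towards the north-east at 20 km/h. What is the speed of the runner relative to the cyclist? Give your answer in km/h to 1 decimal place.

Taking east as x and north as y: runner velocity = (17.000, 0.000) km/h; cyclist velocity = (14.142, 14.142) km/h.
Velocity of runner relative to cyclist = (17.000, 0.000) − (14.142, 14.142) = (2.858, -14.142) km/h.
Magnitude = |(2.858, -14.142)| = 14.428 km/h.

14.4 km/h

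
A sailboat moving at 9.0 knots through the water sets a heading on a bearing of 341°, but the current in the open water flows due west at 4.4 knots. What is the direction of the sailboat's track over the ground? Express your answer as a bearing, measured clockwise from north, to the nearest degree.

Taking east as x and north as y: velocity relative to the water = (-2.930, 8.510) knots; the water relative to ground = (-4.400, 0.000) knots.
Velocity relative to ground = (-2.930, 8.510) + (-4.400, 0.000) = (-7.330, 8.510) knots.
Bearing = atan2(-7.33, 8.51) = 319.26° clockwise from north.

319°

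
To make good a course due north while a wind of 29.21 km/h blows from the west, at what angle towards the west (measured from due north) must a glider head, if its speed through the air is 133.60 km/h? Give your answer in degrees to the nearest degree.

13°

The wind pushes perpendicular to the desired track; the heading must have a component into the wind equal to 29.21 km/h: 133.60 sin θ = 29.21.
sin θ = 0.2186, so θ = 12.629°.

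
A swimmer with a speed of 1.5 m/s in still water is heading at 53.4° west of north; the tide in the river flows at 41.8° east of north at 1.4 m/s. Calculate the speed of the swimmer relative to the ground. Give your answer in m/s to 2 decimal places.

Taking east as x and north as y: velocity relative to the water = (-1.204, 0.894) m/s; the water relative to ground = (0.933, 1.044) m/s.
Velocity relative to ground = (-1.204, 0.894) + (0.933, 1.044) = (-0.271, 1.938) m/s.
Speed = |(-0.271, 1.938)| = 1.957 m/s.

1.96 m/s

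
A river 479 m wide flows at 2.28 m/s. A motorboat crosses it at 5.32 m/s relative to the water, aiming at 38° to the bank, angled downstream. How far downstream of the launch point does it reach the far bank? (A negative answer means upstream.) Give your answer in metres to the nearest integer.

Perpendicular speed = 3.275 m/s; crossing time = 479 / 3.275 = 146.245 s.
Net downstream speed = 6.472 m/s.
Drift = 6.472 × 146.245 = 946.531 m (downstream).

947 m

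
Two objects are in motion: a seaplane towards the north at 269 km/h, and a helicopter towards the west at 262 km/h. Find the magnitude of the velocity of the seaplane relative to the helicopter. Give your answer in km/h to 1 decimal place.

375.5 km/h

Taking east as x and north as y: seaplane velocity = (0.000, 269.000) km/h; helicopter velocity = (-262.000, 0.000) km/h.
Velocity of seaplane relative to helicopter = (0.000, 269.000) − (-262.000, 0.000) = (262.000, 269.000) km/h.
Magnitude = |(262.000, 269.000)| = 375.506 km/h.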